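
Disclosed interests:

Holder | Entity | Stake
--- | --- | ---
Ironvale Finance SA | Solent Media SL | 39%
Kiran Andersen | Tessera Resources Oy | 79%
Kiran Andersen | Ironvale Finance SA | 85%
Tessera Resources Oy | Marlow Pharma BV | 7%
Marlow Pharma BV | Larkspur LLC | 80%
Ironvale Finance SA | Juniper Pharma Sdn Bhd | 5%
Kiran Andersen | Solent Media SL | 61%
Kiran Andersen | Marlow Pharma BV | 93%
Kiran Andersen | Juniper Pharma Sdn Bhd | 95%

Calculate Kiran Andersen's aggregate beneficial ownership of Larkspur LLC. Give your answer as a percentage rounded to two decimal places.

78.82%

Kiran reaches Larkspur along 2 paths.
Via Tessera → Marlow: 79% × 7% × 80% = 4.424%.
Via Marlow: 93% × 80% = 74.4%.
Total: 4.424% + 74.4% = 78.824%.
Rounded: 78.82%.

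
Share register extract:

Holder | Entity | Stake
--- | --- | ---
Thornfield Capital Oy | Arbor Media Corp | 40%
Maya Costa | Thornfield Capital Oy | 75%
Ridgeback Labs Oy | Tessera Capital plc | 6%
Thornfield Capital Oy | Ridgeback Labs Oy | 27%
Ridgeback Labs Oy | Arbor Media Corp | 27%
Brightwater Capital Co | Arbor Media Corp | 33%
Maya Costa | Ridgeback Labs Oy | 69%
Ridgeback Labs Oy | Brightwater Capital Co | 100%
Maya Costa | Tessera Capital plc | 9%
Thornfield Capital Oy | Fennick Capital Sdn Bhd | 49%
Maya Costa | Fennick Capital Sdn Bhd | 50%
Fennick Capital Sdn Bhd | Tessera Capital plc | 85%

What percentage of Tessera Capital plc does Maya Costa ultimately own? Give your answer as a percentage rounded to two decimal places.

Maya reaches Tessera along 5 paths.
Direct stake: 9% = 9%.
Via Ridgeback: 69% × 6% = 4.14%.
Via Thornfield → Ridgeback: 75% × 27% × 6% = 1.215%.
Via Thornfield → Fennick: 75% × 49% × 85% = 31.2375%.
Via Fennick: 50% × 85% = 42.5%.
Total: 9% + 4.14% + 1.215% + 31.2375% + 42.5% = 88.0925%.
Rounded: 88.09%.

88.09%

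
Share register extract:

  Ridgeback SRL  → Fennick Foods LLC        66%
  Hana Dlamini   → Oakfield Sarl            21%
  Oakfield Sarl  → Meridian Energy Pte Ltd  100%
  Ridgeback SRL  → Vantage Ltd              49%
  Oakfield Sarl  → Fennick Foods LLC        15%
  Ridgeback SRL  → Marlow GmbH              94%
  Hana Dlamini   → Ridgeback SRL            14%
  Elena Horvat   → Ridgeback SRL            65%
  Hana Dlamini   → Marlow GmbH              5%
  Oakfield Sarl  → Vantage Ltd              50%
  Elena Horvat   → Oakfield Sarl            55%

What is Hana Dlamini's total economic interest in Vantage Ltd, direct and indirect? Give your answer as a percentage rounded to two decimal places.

Hana reaches Vantage along 2 paths.
Via Ridgeback: 14% × 49% = 6.86%.
Via Oakfield: 21% × 50% = 10.5%.
Total: 6.86% + 10.5% = 17.36%.

17.36%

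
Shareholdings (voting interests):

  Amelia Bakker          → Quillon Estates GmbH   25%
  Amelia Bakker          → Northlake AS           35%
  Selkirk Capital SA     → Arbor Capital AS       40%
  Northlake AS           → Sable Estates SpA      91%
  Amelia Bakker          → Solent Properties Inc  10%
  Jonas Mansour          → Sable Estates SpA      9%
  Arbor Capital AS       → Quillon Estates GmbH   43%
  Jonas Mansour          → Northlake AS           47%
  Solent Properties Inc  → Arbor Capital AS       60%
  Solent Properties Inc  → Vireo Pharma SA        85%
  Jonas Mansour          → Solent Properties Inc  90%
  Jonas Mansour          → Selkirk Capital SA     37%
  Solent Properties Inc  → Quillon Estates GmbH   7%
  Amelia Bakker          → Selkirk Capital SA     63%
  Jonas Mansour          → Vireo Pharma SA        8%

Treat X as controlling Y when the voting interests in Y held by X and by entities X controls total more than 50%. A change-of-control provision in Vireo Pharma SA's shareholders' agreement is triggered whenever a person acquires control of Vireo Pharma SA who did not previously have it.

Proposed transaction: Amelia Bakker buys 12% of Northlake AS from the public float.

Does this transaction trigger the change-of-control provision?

The purchase changes only Amelia's holdings, so Amelia is the only person who could newly come to control Vireo.
Amelia holds 63% of Selkirk, so Amelia controls Selkirk.
Neither Amelia nor any entity Amelia controls holds any voting interest in Vireo.
So before the transaction, Amelia does not control Vireo.
After the purchase, Amelia's direct stake in Northlake rises to 35% + 12% = 47%.
Amelia's side now holds 47% of Northlake, not > 50%, so Amelia still does not control Northlake.
After the transaction, neither Amelia nor any entity Amelia controls holds a voting interest in Vireo, so Amelia still does not control it.
No new person acquires control, so the clause is not triggered.

No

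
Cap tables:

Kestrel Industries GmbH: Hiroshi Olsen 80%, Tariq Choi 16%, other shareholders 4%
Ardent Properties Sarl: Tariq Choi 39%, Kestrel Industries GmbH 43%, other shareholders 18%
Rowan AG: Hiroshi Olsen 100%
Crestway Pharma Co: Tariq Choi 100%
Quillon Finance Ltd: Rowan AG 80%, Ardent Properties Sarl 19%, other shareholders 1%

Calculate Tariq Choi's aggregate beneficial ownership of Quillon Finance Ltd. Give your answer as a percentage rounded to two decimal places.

Tariq reaches Quillon along 2 paths.
Via Ardent: 39% × 19% = 7.41%.
Via Kestrel → Ardent: 16% × 43% × 19% = 1.3072%.
Total: 7.41% + 1.3072% = 8.7172%.
Rounded: 8.72%.

8.72%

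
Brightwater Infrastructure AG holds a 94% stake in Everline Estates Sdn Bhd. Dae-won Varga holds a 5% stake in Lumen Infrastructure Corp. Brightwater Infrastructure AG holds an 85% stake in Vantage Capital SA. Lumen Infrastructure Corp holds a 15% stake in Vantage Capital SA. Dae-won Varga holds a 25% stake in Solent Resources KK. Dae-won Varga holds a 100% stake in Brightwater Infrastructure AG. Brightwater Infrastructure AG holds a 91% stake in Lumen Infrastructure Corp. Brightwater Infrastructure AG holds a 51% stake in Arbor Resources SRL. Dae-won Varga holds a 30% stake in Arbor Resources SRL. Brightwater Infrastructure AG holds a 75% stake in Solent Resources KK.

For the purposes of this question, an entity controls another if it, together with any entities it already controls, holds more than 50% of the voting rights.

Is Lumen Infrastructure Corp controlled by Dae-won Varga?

Yes

Dae-won holds 100% of Brightwater, so Dae-won controls Brightwater.
Dae-won and Brightwater together hold 5% + 91% = 96% of Lumen, so Dae-won controls Lumen.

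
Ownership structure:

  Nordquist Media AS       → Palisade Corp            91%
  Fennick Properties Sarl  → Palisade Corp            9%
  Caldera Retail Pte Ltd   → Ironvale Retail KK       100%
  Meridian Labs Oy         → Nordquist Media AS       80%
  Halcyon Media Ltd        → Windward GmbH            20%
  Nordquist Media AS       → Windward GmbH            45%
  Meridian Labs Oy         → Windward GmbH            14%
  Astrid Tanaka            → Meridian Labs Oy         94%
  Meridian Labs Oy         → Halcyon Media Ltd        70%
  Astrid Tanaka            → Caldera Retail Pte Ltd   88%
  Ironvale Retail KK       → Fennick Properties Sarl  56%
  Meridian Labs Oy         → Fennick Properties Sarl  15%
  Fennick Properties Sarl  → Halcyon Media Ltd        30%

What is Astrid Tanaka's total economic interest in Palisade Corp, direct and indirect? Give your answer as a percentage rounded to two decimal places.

74.14%

Astrid reaches Palisade along 3 paths.
Via Caldera → Ironvale → Fennick: 88% × 100% × 56% × 9% = 4.4352%.
Via Meridian → Fennick: 94% × 15% × 9% = 1.269%.
Via Meridian → Nordquist: 94% × 80% × 91% = 68.432%.
Total: 4.4352% + 1.269% + 68.432% = 74.1362%.
Rounded: 74.14%.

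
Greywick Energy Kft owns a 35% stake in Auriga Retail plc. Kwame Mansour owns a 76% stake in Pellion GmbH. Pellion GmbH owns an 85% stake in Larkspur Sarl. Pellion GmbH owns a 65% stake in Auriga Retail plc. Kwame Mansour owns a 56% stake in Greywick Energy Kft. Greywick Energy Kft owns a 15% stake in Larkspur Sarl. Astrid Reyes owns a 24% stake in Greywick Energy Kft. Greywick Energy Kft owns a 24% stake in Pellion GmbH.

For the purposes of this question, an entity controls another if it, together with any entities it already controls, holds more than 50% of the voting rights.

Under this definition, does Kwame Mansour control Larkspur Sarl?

Kwame holds 56% of Greywick, so Kwame controls Greywick.
Greywick and Kwame together hold 24% + 76% = 100% of Pellion, so Kwame controls Pellion.
Pellion and Greywick together hold 85% + 15% = 100% of Larkspur, so Kwame controls Larkspur.

Yes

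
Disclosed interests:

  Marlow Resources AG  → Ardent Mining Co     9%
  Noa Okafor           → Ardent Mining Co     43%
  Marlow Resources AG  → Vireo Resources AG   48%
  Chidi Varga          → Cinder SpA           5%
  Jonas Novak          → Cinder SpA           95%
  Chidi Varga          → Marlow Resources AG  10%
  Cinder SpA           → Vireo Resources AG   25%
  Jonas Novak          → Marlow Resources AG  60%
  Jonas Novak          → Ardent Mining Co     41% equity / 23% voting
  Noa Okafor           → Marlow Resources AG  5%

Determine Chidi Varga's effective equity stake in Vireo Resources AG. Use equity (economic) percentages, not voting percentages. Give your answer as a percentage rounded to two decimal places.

6.05%

Chidi reaches Vireo along 2 paths.
Via Cinder: 5% × 25% = 1.25%.
Via Marlow: 10% × 48% = 4.8%.
Total: 1.25% + 4.8% = 6.05%.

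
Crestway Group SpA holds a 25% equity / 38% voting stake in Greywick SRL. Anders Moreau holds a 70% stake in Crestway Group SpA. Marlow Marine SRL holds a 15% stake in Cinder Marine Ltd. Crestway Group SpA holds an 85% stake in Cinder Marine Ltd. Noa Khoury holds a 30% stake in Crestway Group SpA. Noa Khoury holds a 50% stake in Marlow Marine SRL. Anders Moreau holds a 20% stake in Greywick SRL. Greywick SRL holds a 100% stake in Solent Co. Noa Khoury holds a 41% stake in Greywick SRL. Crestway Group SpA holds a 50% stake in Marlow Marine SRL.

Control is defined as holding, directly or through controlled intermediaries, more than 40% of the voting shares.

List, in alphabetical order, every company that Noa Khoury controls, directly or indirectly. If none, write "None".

Noa holds 41% of Greywick, so Noa controls Greywick.
Greywick holds 100% of Solent, so Noa controls Solent.
Noa holds 50% of Marlow, so Noa controls Marlow.
No other company's threshold is met.

Greywick SRL, Marlow Marine SRL, Solent Co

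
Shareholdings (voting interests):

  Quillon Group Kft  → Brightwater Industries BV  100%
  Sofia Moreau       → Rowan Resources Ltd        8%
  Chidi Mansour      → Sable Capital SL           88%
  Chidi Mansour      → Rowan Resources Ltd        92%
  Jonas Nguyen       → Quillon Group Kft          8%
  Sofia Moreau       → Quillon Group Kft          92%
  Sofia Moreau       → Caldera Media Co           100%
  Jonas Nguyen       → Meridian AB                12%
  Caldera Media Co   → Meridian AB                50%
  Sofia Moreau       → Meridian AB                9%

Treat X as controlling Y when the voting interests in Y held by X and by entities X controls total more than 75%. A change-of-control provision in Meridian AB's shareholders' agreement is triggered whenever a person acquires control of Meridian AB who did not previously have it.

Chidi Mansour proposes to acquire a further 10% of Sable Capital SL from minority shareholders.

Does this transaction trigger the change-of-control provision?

No

The purchase changes only Chidi's holdings, so Chidi is the only person who could newly come to control Meridian.
Chidi holds 88% of Sable, so Chidi controls Sable.
Chidi holds 92% of Rowan, so Chidi controls Rowan.
Neither Chidi nor any entity Chidi controls holds any voting interest in Meridian.
So before the transaction, Chidi does not control Meridian.
After the purchase, Chidi's direct stake in Sable rises to 88% + 10% = 98%.
Chidi holds 98% of Sable, so Chidi controls Sable.
After the transaction, neither Chidi nor any entity Chidi controls holds a voting interest in Meridian, so Chidi still does not control it.
No new person acquires control, so the clause is not triggered.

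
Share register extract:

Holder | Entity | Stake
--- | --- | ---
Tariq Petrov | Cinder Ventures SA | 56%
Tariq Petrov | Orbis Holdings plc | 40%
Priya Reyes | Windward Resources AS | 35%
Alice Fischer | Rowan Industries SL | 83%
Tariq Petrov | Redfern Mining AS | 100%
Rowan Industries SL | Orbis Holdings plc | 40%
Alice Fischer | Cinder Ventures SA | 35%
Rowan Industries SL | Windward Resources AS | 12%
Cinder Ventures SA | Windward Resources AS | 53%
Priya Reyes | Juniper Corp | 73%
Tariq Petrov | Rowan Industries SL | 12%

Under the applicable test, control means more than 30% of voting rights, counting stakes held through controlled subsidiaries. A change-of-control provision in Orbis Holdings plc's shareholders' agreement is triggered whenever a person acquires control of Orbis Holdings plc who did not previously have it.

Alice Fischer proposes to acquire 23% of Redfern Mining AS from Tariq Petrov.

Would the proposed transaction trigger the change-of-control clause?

No

The purchase adds only to Alice's holdings (Tariq's stake shrinks), so Alice is the only person who could newly come to control Orbis.
Alice holds 83% of Rowan, so Alice controls Rowan.
Rowan holds 40% of Orbis, so Alice controls Orbis.
So Alice already controls Orbis before the transaction.
After the purchase, Alice holds 23% of Redfern directly, and Tariq's stake falls to 77%.
Alice controlled Orbis already, so this is not a new person acquiring control; every other person's position is unchanged or reduced.
No new person acquires control, so the clause is not triggered.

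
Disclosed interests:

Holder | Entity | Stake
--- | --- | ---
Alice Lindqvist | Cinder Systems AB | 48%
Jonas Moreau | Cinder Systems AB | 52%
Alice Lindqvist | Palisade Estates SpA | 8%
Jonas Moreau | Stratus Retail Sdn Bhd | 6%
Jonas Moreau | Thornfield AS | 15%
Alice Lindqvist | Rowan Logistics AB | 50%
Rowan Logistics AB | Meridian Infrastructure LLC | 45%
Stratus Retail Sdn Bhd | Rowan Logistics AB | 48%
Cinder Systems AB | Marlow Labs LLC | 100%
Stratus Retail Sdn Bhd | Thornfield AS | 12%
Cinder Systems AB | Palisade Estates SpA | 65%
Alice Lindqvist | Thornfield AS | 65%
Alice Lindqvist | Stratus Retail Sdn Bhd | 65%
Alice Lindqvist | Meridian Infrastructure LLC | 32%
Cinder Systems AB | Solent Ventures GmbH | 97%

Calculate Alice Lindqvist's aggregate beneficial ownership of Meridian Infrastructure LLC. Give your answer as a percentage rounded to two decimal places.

Alice reaches Meridian along 3 paths.
Direct stake: 32% = 32%.
Via Stratus → Rowan: 65% × 48% × 45% = 14.04%.
Via Rowan: 50% × 45% = 22.5%.
Total: 32% + 14.04% + 22.5% = 68.54%.

68.54%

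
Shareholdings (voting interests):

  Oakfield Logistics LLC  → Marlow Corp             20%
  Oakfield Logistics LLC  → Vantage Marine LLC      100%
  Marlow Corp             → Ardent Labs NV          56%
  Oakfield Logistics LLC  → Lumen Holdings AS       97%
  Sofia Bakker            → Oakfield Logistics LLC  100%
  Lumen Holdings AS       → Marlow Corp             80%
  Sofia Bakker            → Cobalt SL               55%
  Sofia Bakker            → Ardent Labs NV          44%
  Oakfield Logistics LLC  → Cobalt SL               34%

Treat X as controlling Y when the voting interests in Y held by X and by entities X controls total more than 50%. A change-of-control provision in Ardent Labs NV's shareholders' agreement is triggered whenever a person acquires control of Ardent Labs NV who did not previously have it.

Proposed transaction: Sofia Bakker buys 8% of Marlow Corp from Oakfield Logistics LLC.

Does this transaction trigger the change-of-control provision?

No

The purchase adds only to Sofia's holdings (Oakfield's stake shrinks), so Sofia is the only person who could newly come to control Ardent.
Sofia holds 100% of Oakfield, so Sofia controls Oakfield.
Oakfield holds 97% of Lumen, so Sofia controls Lumen.
Oakfield and Lumen together hold 20% + 80% = 100% of Marlow, so Sofia controls Marlow.
Sofia and Marlow together hold 44% + 56% = 100% of Ardent, so Sofia controls Ardent.
So Sofia already controls Ardent before the transaction.
After the purchase, Sofia holds 8% of Marlow directly, and Oakfield's stake falls to 12%.
Sofia controlled Ardent already, so this is not a new person acquiring control; every other person's position is unchanged or reduced.
No new person acquires control, so the clause is not triggered.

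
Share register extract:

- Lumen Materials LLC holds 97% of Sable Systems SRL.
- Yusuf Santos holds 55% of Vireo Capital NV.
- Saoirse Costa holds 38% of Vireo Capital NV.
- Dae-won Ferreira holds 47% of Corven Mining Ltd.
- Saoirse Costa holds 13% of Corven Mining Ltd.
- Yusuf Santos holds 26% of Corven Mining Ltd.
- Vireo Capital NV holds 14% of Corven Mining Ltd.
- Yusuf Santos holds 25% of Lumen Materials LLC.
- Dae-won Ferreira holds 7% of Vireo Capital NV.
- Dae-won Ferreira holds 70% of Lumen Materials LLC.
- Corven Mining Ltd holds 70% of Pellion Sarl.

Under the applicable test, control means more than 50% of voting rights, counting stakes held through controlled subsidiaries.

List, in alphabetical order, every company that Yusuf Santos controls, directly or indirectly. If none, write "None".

Yusuf holds 55% of Vireo, so Yusuf controls Vireo.
No other company's threshold is met.

Vireo Capital NV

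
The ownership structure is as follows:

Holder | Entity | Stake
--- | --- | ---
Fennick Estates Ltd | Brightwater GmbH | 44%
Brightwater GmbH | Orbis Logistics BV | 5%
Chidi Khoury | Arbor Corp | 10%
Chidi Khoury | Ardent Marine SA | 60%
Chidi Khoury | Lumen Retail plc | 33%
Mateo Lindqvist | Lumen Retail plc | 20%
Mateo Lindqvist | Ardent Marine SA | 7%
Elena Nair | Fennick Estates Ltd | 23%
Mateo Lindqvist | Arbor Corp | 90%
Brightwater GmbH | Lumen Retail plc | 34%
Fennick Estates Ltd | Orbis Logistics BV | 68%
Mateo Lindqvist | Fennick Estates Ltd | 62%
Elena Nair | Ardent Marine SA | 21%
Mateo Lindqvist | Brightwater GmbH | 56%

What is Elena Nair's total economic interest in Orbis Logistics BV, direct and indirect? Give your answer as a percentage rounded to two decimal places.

16.15%

Elena reaches Orbis along 2 paths.
Via Fennick: 23% × 68% = 15.64%.
Via Fennick → Brightwater: 23% × 44% × 5% = 0.506%.
Total: 15.64% + 0.506% = 16.146%.
Rounded: 16.15%.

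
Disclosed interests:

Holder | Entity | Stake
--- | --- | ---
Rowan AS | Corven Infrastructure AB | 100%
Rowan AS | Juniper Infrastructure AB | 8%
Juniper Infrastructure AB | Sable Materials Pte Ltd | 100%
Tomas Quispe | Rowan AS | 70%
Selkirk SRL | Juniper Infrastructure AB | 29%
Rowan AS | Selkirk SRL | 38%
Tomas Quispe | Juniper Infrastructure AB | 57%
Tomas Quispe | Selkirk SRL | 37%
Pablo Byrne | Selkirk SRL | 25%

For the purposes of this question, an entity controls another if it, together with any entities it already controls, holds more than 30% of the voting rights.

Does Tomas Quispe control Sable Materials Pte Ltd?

Tomas holds 70% of Rowan, so Tomas controls Rowan.
Rowan and Tomas together hold 38% + 37% = 75% of Selkirk, so Tomas controls Selkirk.
Selkirk and Tomas and Rowan together hold 29% + 57% + 8% = 94% of Juniper, so Tomas controls Juniper.
Juniper holds 100% of Sable, so Tomas controls Sable.

Yes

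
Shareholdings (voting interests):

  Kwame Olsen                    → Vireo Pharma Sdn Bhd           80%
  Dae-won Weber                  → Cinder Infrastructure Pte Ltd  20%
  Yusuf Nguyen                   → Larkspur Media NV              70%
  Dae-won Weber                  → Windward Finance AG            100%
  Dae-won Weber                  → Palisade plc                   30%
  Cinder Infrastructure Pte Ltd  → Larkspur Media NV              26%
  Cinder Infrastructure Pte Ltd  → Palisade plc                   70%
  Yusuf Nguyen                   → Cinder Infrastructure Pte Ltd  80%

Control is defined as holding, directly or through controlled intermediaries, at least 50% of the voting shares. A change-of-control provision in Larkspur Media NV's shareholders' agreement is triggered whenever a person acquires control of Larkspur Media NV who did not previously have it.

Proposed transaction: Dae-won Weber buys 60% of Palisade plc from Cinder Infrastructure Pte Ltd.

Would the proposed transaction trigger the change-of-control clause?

The purchase adds only to Dae-won's holdings (Cinder's stake shrinks), so Dae-won is the only person who could newly come to control Larkspur.
Dae-won holds 100% of Windward, so Dae-won controls Windward.
Neither Dae-won nor any entity Dae-won controls holds any voting interest in Larkspur.
So before the transaction, Dae-won does not control Larkspur.
After the purchase, Dae-won's direct stake in Palisade rises to 30% + 60% = 90%, and Cinder's stake falls to 10%.
Dae-won holds 90% of Palisade, so Dae-won controls Palisade.
After the transaction, neither Dae-won nor any entity Dae-won controls holds a voting interest in Larkspur, so Dae-won still does not control it.
No new person acquires control, so the clause is not triggered.

No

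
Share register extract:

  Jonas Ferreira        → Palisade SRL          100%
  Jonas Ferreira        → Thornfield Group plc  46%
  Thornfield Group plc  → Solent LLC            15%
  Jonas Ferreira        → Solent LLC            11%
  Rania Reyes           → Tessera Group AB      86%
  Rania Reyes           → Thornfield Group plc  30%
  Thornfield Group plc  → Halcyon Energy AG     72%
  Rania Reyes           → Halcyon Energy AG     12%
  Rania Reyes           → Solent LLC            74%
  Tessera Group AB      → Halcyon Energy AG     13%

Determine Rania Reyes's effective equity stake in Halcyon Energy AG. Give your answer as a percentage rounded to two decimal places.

Rania reaches Halcyon along 3 paths.
Via Thornfield: 30% × 72% = 21.6%.
Via Tessera: 86% × 13% = 11.18%.
Direct stake: 12% = 12%.
Total: 21.6% + 11.18% + 12% = 44.78%.

44.78%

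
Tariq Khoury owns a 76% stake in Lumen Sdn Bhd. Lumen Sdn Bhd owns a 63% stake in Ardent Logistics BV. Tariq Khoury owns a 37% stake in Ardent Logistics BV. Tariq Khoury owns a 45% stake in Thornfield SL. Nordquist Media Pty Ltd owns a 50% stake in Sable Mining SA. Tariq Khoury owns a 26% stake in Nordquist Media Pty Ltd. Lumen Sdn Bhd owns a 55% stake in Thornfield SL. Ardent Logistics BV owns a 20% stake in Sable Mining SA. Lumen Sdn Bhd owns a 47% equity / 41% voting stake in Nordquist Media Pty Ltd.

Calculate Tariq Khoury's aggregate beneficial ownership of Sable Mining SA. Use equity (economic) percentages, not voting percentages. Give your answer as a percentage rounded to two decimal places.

Tariq reaches Sable along 4 paths.
Via Lumen → Nordquist: 76% × 47% × 50% = 17.86%.
Via Nordquist: 26% × 50% = 13%.
Via Ardent: 37% × 20% = 7.4%.
Via Lumen → Ardent: 76% × 63% × 20% = 9.576%.
Total: 17.86% + 13% + 7.4% + 9.576% = 47.836%.
Rounded: 47.84%.

47.84%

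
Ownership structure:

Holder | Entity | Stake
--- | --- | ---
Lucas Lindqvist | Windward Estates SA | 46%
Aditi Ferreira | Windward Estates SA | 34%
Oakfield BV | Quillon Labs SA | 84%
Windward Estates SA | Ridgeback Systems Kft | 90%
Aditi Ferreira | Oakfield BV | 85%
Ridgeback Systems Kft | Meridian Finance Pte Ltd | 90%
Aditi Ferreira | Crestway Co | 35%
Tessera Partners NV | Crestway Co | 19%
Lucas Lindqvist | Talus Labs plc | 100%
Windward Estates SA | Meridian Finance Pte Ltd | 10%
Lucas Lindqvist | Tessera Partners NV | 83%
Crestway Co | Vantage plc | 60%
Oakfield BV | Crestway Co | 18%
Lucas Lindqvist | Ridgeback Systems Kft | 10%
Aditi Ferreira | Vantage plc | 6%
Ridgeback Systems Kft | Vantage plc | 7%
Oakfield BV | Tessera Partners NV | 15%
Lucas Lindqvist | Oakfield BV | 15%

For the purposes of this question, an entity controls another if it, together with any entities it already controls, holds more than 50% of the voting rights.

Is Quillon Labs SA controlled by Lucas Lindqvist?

Lucas holds 83% of Tessera, so Lucas controls Tessera.
Lucas holds 100% of Talus, so Lucas controls Talus.
Neither Lucas nor any entity Lucas controls holds any voting interest in Quillon.
So Lucas does not control Quillon.

No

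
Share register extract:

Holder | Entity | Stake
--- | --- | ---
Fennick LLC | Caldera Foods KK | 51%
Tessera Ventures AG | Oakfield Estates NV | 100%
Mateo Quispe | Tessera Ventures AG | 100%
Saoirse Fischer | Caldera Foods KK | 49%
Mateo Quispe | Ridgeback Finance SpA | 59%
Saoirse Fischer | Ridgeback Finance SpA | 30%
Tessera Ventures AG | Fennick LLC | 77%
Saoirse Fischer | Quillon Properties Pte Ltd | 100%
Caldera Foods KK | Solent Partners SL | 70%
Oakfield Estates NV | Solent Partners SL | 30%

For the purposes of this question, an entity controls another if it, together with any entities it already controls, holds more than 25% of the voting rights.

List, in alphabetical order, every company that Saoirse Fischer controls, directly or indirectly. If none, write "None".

Saoirse holds 100% of Quillon, so Saoirse controls Quillon.
Saoirse holds 49% of Caldera, so Saoirse controls Caldera.
Caldera holds 70% of Solent, so Saoirse controls Solent.
Saoirse holds 30% of Ridgeback, so Saoirse controls Ridgeback.
No other company's threshold is met.

Caldera Foods KK, Quillon Properties Pte Ltd, Ridgeback Finance SpA, Solent Partners SL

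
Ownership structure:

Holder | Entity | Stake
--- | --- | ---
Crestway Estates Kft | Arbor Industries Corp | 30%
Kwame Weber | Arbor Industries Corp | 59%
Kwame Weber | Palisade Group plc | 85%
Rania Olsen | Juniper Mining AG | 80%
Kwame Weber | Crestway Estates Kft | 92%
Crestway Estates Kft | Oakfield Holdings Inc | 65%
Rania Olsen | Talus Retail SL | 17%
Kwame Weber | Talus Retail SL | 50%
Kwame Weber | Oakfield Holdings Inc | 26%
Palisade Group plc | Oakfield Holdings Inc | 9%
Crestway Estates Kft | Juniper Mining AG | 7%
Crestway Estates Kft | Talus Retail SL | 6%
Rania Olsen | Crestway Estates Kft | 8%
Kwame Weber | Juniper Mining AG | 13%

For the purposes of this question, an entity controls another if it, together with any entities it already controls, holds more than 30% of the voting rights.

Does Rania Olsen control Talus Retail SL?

Rania holds 80% of Juniper, so Rania controls Juniper.
In Talus, Rania's side holds only 17%, not > 30%.
So Rania does not control Talus.

No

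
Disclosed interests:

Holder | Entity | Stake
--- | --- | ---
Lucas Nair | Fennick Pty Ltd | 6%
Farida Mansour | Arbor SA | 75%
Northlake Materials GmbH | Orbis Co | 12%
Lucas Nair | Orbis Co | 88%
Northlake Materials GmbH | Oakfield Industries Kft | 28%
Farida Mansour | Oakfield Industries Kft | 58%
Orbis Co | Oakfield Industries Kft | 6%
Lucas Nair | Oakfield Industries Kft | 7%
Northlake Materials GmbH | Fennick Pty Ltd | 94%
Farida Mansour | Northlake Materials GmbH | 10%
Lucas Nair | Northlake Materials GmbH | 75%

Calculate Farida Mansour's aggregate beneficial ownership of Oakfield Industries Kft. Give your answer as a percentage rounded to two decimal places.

Farida reaches Oakfield along 3 paths.
Via Northlake → Orbis: 10% × 12% × 6% = 0.072%.
Direct stake: 58% = 58%.
Via Northlake: 10% × 28% = 2.8%.
Total: 0.072% + 58% + 2.8% = 60.872%.
Rounded: 60.87%.

60.87%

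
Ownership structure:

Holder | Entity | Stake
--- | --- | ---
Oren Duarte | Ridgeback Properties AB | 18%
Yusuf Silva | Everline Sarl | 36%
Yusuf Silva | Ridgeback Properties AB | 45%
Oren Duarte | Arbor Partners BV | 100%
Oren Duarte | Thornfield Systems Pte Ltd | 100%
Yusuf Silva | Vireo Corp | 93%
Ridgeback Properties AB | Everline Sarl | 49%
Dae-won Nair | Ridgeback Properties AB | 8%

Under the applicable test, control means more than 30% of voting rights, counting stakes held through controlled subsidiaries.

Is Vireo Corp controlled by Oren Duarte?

Oren holds 100% of Thornfield, so Oren controls Thornfield.
Oren holds 100% of Arbor, so Oren controls Arbor.
Neither Oren nor any entity Oren controls holds any voting interest in Vireo.
So Oren does not control Vireo.

No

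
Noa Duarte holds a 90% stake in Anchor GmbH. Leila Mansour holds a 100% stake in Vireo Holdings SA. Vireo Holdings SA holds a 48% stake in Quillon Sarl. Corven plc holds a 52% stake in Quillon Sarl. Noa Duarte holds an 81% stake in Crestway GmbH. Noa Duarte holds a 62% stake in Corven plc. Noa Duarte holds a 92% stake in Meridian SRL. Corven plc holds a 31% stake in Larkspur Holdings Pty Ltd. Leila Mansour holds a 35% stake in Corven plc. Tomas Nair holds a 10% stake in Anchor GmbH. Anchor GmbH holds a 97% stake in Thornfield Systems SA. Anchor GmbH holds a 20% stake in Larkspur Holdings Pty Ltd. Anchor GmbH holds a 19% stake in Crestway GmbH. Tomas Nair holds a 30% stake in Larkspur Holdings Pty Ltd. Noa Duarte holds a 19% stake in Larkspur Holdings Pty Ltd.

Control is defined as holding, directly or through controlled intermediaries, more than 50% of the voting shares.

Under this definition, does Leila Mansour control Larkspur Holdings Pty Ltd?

Leila holds 100% of Vireo, so Leila controls Vireo.
Neither Leila nor any entity Leila controls holds any voting interest in Larkspur.
So Leila does not control Larkspur.

No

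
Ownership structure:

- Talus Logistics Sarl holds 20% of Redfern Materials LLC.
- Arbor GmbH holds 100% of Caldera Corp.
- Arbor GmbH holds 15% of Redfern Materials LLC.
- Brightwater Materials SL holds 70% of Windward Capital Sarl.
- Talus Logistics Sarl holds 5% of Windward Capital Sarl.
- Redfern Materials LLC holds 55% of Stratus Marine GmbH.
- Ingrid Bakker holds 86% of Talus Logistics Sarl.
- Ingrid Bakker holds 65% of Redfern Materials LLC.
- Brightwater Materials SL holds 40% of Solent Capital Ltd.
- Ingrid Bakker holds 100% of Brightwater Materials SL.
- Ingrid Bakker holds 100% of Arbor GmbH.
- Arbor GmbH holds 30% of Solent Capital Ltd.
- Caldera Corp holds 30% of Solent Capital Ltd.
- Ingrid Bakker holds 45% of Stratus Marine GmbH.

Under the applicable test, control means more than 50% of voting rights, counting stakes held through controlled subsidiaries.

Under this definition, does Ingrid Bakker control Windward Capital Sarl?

Yes

Ingrid holds 86% of Talus, so Ingrid controls Talus.
Ingrid holds 100% of Brightwater, so Ingrid controls Brightwater.
Talus and Brightwater together hold 5% + 70% = 75% of Windward, so Ingrid controls Windward.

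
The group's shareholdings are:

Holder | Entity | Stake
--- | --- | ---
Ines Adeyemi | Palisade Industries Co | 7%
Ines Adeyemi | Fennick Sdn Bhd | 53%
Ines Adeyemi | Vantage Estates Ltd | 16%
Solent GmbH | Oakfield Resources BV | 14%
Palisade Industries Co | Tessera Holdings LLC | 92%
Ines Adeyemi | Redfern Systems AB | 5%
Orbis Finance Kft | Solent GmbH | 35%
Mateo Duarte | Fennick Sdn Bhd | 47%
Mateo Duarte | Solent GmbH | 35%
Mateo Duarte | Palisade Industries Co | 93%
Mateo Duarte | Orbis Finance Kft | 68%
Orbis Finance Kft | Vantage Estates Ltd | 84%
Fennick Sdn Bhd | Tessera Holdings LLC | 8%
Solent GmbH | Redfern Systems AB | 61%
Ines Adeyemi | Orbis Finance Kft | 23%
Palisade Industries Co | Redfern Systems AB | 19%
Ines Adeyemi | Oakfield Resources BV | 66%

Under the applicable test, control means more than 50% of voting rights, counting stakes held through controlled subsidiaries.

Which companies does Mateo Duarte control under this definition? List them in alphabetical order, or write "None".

Orbis Finance Kft, Palisade Industries Co, Redfern Systems AB, Solent GmbH, Tessera Holdings LLC, Vantage Estates Ltd

Mateo holds 68% of Orbis, so Mateo controls Orbis.
Mateo holds 93% of Palisade, so Mateo controls Palisade.
Mateo and Orbis together hold 35% + 35% = 70% of Solent, so Mateo controls Solent.
Orbis holds 84% of Vantage, so Mateo controls Vantage.
Palisade holds 92% of Tessera, so Mateo controls Tessera.
Solent and Palisade together hold 61% + 19% = 80% of Redfern, so Mateo controls Redfern.
No other company's threshold is met.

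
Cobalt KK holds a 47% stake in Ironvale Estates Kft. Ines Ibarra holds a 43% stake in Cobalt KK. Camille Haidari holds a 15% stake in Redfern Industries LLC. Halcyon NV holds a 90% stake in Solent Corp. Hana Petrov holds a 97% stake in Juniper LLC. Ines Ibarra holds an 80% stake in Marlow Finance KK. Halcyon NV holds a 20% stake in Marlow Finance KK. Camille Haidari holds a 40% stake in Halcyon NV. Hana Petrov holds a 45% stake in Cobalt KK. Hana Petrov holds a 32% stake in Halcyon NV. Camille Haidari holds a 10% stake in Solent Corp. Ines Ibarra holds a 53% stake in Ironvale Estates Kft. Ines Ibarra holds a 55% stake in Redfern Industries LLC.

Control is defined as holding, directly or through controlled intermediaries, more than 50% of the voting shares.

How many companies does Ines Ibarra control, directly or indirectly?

Ines holds 55% of Redfern, so Ines controls Redfern.
Ines holds 80% of Marlow, so Ines controls Marlow.
Ines holds 53% of Ironvale, so Ines controls Ironvale.
No other company's threshold is met.
Ines controls 3 companies.

3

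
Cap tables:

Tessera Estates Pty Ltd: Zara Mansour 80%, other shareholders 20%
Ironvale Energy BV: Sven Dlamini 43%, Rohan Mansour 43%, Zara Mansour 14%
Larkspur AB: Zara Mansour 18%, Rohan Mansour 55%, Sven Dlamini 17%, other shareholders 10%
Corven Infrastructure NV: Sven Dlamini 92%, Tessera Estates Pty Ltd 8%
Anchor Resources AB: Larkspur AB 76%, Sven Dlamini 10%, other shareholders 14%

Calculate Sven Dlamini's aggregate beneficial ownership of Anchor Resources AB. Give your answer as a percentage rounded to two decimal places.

Sven reaches Anchor along 2 paths.
Via Larkspur: 17% × 76% = 12.92%.
Direct stake: 10% = 10%.
Total: 12.92% + 10% = 22.92%.

22.92%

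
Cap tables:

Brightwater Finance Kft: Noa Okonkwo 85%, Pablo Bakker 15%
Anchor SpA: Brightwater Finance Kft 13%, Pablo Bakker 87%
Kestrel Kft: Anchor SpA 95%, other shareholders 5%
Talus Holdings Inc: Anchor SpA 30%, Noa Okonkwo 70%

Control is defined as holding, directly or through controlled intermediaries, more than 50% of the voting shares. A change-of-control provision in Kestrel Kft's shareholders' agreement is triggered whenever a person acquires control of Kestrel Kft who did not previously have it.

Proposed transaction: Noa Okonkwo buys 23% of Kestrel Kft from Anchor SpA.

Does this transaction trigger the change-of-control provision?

The purchase adds only to Noa's holdings (Anchor's stake shrinks), so Noa is the only person who could newly come to control Kestrel.
Noa holds 85% of Brightwater, so Noa controls Brightwater.
Noa holds 70% of Talus, so Noa controls Talus.
Neither Noa nor any entity Noa controls holds any voting interest in Kestrel.
So before the transaction, Noa does not control Kestrel.
After the purchase, Noa holds 23% of Kestrel directly, and Anchor's stake falls to 72%.
After the transaction, Noa's side holds 23% of Kestrel, not > 50%, so Noa still does not control Kestrel.
No new person acquires control, so the clause is not triggered.

No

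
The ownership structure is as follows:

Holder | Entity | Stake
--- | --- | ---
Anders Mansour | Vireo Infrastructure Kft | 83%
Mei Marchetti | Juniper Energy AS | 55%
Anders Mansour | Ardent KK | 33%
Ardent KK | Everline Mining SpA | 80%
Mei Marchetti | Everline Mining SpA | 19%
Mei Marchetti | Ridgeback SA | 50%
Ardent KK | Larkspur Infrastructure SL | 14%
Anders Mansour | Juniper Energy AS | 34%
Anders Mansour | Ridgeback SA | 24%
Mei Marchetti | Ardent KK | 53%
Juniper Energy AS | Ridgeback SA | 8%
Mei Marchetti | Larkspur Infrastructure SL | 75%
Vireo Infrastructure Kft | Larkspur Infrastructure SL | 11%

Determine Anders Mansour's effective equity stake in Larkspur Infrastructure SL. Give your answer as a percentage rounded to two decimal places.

13.75%

Anders reaches Larkspur along 2 paths.
Via Ardent: 33% × 14% = 4.62%.
Via Vireo: 83% × 11% = 9.13%.
Total: 4.62% + 9.13% = 13.75%.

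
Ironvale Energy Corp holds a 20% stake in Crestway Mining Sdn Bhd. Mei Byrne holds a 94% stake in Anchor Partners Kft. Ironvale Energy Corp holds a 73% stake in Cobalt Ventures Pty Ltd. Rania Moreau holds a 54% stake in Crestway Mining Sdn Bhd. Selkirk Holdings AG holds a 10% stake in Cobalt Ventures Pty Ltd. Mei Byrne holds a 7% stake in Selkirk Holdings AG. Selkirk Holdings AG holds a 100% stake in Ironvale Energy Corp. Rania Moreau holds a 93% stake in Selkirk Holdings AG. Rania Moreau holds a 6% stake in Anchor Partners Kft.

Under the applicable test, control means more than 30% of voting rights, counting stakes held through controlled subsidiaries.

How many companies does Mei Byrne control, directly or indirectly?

1

Mei holds 94% of Anchor, so Mei controls Anchor.
No other company's threshold is met.
Mei controls 1 company.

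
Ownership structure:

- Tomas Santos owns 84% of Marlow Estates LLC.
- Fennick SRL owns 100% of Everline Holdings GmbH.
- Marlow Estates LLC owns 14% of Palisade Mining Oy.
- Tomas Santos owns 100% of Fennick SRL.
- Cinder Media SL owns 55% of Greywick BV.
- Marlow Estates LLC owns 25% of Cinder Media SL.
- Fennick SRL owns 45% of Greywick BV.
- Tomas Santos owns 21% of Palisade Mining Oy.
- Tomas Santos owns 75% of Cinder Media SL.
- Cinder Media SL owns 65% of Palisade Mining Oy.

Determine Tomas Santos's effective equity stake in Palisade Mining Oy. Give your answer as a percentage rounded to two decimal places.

95.16%

Tomas reaches Palisade along 4 paths.
Via Cinder: 75% × 65% = 48.75%.
Via Marlow → Cinder: 84% × 25% × 65% = 13.65%.
Via Marlow: 84% × 14% = 11.76%.
Direct stake: 21% = 21%.
Total: 48.75% + 13.65% + 11.76% + 21% = 95.16%.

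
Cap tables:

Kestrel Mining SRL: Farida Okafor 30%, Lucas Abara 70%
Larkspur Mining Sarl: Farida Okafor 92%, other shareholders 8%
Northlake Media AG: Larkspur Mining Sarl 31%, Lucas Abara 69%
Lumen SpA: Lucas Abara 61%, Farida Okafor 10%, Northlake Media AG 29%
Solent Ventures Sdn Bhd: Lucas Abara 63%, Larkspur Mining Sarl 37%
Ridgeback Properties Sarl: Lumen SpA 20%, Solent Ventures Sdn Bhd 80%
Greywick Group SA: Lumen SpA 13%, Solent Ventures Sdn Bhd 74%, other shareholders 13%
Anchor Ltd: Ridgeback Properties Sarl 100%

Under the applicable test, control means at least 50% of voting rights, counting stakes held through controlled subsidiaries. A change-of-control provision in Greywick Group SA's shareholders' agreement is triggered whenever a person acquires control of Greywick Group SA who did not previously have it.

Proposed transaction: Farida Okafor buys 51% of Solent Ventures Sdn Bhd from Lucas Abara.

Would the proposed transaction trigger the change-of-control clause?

Yes

The purchase adds only to Farida's holdings (Lucas's stake shrinks), so Farida is the only person who could newly come to control Greywick.
Farida holds 92% of Larkspur, so Farida controls Larkspur.
Neither Farida nor any entity Farida controls holds any voting interest in Greywick.
So before the transaction, Farida does not control Greywick.
After the purchase, Farida holds 51% of Solent directly, and Lucas's stake falls to 12%.
Larkspur and Farida together hold 37% + 51% = 88% of Solent, so Farida controls Solent.
Solent holds 74% of Greywick, so Farida controls Greywick.
Farida did not control Greywick before and does after, so the clause is triggered.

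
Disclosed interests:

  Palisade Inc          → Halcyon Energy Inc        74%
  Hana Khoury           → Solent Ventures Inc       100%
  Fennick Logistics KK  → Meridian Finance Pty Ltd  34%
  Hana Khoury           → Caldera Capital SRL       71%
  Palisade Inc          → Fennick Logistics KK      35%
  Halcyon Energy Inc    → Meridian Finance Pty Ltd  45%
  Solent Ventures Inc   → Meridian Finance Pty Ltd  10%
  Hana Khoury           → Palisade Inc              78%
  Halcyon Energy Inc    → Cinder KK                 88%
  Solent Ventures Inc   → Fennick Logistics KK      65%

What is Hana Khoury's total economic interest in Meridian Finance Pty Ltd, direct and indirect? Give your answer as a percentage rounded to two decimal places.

Hana reaches Meridian along 4 paths.
Via Palisade → Fennick: 78% × 35% × 34% = 9.282%.
Via Solent → Fennick: 100% × 65% × 34% = 22.1%.
Via Palisade → Halcyon: 78% × 74% × 45% = 25.974%.
Via Solent: 100% × 10% = 10%.
Total: 9.282% + 22.1% + 25.974% + 10% = 67.356%.
Rounded: 67.36%.

67.36%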